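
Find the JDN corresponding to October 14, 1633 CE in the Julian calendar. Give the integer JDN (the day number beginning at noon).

2317798

Equivalently 24 October 1633 (Gregorian).
JDN 2299161 is 15 October 1582 CE (Gregorian); the target day is +18637 days from there, so JDN = 2317798.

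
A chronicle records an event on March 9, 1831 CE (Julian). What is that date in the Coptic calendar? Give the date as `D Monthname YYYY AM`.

The source date corresponds to 21 March 1831 in the Gregorian calendar (JDN 2389898).
That day falls on 13 Paremhat 1547 AM in the Coptic calendar.

13 Paremhat 1547 AM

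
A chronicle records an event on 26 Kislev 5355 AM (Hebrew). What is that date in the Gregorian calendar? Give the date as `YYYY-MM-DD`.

Julian Day Number of the source date = 2303598.
Converting JDN 2303598 to the Gregorian calendar gives 8 December 1594 CE.

1594-12-08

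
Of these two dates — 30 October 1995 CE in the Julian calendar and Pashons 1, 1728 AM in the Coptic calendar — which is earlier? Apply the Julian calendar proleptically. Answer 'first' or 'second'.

first

The two dates have Julian Day Numbers 2450034 and 2456057 respectively.
Since 2450034 < 2456057, the first date comes first.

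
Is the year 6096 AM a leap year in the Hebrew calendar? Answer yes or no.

Hebrew year 6096 is year 16 of its 19-year Metonic cycle; leap years are at positions 3, 6, 8, 11, 14, 17, 19, so it is a common year (12 months).

no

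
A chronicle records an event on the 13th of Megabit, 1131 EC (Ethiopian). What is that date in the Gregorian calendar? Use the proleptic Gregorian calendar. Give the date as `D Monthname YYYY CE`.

Julian Day Number of the source date = 2137145.
Converting JDN 2137145 to the Gregorian calendar gives 16 March 1139 CE.

16 March 1139 CE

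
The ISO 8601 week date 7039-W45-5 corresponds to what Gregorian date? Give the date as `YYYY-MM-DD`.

7039-11-08

ISO week 1 of 7039 is the week containing the first Thursday of 7039.
Week 45, day 5 (Friday) lands on 7039-11-08.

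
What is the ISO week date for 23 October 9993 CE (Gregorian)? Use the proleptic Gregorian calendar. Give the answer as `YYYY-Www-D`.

9993-W42-6

The weekday is Saturday (ISO weekday 6).
That Saturday belongs to ISO week 42 of ISO year 9993.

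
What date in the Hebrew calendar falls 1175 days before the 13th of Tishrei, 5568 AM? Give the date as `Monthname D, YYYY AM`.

Av 19, 5564 AM

The starting date is JDN 2381340; 2381340 − 1175 = 2380165.
JDN 2380165 corresponds to Av 19, 5564 AM.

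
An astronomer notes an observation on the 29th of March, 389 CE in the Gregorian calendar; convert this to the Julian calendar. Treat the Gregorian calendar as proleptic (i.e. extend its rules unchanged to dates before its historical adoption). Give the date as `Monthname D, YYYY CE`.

For dates in this range the Gregorian date is 1 day ahead of the Julian.
29 March 389 Gregorian − 1 day → 28 March 389 Julian.

March 28, 389 CE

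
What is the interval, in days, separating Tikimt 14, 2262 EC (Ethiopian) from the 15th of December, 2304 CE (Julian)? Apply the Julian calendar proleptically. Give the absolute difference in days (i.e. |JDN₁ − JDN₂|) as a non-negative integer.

12849

First date → JDN 2550094; second date → JDN 2562943.
The interval is |2550094 − 2562943| = 12849 days.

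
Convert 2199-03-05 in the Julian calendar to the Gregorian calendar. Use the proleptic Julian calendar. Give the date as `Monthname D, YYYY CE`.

The Julian–Gregorian offset here is 14 days (Julian trailing).
5 March 2199 Julian + 14 days → 19 March 2199 Gregorian.

March 19, 2199 CE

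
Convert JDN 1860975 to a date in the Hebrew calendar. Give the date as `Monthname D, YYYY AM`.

Shevat 7, 4143 AM

The proleptic Gregorian equivalent of JDN 1860975 is 28 January 383.
In the Hebrew calendar that day is Shevat 7, 4143 AM.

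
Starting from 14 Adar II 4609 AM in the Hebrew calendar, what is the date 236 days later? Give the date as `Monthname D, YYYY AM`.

Cheshvan 14, 4610 AM

The starting date is JDN 2031226; 2031226 + 236 = 2031462.
JDN 2031462 corresponds to Cheshvan 14, 4610 AM.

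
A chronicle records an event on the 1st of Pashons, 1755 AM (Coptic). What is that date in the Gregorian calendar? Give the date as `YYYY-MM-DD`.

Both dates share Julian Day Number 2465918; in the Gregorian calendar that is 9 May 2039 CE.

2039-05-09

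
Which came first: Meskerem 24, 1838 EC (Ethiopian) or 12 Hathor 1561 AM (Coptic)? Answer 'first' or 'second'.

second

First date → JDN 2395208; second date → JDN 2394891.
JDN 2394891 < JDN 2395208, so the second date is earlier.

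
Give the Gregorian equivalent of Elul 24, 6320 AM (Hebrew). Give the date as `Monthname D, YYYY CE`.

September 16, 2560 CE

Julian Day Number of the source date = 2656340.
Converting JDN 2656340 to the Gregorian calendar gives 16 September 2560 CE.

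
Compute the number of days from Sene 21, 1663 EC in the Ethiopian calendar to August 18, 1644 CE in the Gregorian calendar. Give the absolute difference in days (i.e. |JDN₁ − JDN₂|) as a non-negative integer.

First date → JDN 2331556; second date → JDN 2321749.
The interval is |2331556 − 2321749| = 9807 days.

9807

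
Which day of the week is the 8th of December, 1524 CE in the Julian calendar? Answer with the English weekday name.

Thursday

In the proleptic Gregorian calendar this is 18 December 1524 (JDN 2278041).
2278041 ≡ 3 (mod 7); counting from Monday = 0 gives Thursday.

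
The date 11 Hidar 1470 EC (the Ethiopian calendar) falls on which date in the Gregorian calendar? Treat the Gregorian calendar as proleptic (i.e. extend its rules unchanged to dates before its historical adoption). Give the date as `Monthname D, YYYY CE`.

Julian Day Number of the source date = 2260843.
Converting JDN 2260843 to the Gregorian calendar gives 16 November 1477 CE.

November 16, 1477 CE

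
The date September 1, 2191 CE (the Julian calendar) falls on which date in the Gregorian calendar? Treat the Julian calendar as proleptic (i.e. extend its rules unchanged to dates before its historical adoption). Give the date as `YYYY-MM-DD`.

The Julian–Gregorian offset here is 14 days (Julian trailing).
1 September 2191 Julian + 14 days → 15 September 2191 Gregorian.

2191-09-15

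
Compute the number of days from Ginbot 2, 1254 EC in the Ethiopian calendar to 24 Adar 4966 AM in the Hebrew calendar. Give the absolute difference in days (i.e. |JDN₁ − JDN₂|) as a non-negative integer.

First date → JDN 2182120; second date → JDN 2161614.
The interval is |2182120 − 2161614| = 20506 days.

20506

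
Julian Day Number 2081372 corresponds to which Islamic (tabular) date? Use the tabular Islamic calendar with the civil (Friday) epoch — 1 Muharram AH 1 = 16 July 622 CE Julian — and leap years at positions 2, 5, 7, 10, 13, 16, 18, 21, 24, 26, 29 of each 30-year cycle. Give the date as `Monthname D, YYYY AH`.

Safar 16, 376 AH

The proleptic Gregorian equivalent of JDN 2081372 is 2 July 986.
In the tabular Islamic calendar that day is Safar 16, 376 AH.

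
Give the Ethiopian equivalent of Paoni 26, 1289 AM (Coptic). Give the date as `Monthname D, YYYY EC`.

Sene 26, 1565 EC

Julian Day Number of the source date = 2295767.
Converting JDN 2295767 to the Ethiopian calendar gives 26 Sene 1565 EC.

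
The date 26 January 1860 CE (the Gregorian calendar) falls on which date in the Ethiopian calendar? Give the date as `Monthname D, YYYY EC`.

Both dates share Julian Day Number 2400436; in the Ethiopian calendar that is 18 Tir 1852 EC.

Tir 18, 1852 EC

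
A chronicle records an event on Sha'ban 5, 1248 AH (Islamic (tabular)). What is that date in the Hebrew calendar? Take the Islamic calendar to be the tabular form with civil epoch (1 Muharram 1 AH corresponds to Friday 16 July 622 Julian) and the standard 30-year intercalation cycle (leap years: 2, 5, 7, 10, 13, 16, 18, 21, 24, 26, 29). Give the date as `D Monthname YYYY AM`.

6 Tevet 5593 AM

Both dates share Julian Day Number 2390546; in the Hebrew calendar that is 6 Tevet 5593 AM.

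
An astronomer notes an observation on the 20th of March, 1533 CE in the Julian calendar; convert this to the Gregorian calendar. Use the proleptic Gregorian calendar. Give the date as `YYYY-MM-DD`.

1533-03-30

At this point the Julian calendar is 10 days behind the Gregorian.
20 March 1533 Julian + 10 days → 30 March 1533 Gregorian.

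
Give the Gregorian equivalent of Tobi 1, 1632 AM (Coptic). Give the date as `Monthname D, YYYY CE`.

Julian Day Number of the source date = 2420873.
Converting JDN 2420873 to the Gregorian calendar gives 10 January 1916 CE.

January 10, 1916 CE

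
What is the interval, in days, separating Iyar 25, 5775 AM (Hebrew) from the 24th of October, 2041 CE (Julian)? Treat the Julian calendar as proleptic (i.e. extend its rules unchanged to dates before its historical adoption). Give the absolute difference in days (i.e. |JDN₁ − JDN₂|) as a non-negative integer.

9673

JDN of the first date = 2457157.
JDN of the second date = 2466830.
|2466830 − 2457157| = 9673.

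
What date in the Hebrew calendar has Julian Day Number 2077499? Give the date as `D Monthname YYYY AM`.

JDN 2077499 is 24 November 975 in the proleptic Gregorian calendar.
In the Hebrew calendar that day is 13 Kislev 4736 AM.

13 Kislev 4736 AM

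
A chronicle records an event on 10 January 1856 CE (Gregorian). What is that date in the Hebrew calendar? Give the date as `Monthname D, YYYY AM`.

Julian Day Number of the source date = 2398959.
Converting JDN 2398959 to the Hebrew calendar gives 3 Shevat 5616 AM.

Shevat 3, 5616 AM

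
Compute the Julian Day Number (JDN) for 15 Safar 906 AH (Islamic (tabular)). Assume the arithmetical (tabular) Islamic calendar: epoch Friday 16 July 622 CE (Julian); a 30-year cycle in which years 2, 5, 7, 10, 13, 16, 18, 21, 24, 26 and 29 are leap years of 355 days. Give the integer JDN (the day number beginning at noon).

In the proleptic Gregorian calendar the same day is 20 September 1500.
JDN 2451545 is 1 January 2000 CE (Gregorian); the target day is −182359 days from there, so JDN = 2269186.

2269186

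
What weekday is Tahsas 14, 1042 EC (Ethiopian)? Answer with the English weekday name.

In the proleptic Gregorian calendar this is 16 December 1049 (JDN 2104549).
Since JDN mod 7 = 6 (0 = Monday), the day is Sunday.

Sunday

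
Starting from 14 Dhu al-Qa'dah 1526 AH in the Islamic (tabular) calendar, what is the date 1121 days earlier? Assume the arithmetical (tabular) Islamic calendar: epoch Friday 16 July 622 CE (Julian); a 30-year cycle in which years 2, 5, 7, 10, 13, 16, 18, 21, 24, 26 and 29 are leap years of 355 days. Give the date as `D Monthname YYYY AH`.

15 Ramadan 1523 AH

Counting 1121 days back from JDN 2489157 reaches JDN 2488036, which is 15 Ramadan 1523 AH.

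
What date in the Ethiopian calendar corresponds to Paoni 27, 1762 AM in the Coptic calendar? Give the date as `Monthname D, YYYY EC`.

Julian Day Number of the source date = 2468531.
Converting JDN 2468531 to the Ethiopian calendar gives 27 Sene 2038 EC.

Sene 27, 2038 EC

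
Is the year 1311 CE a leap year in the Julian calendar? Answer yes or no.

1311 mod 4 = 3, so it is a common year in the Julian calendar.

no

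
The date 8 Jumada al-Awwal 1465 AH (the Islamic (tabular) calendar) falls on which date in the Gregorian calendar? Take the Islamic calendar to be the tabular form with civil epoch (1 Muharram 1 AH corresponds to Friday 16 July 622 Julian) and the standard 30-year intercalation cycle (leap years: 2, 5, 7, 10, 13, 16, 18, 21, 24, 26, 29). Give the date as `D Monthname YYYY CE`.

Both dates share Julian Day Number 2467358; in the Gregorian calendar that is 18 April 2043 CE.

18 April 2043 CE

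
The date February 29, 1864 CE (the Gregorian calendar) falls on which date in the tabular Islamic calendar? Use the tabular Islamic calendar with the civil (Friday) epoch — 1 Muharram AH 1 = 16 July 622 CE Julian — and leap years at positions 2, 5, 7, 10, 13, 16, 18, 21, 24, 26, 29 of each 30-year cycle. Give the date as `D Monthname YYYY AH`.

21 Ramadan 1280 AH

Julian Day Number of the source date = 2401931.
Converting JDN 2401931 to the tabular Islamic calendar gives 21 Ramadan 1280 AH.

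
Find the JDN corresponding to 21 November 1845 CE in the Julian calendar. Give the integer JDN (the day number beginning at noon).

In the Gregorian calendar the same day is 3 December 1845.
JDN 2400001 is 17 November 1858 CE (Gregorian), MJD 0; the target day is −4732 days from there, so JDN = 2395269.

2395269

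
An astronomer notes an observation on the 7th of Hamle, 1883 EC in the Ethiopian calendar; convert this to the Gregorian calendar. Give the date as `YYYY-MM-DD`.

Both dates share Julian Day Number 2411927; in the Gregorian calendar that is 13 July 1891 CE.

1891-07-13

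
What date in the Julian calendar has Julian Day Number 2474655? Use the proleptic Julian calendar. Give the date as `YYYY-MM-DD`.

The Gregorian equivalent of JDN 2474655 is 10 April 2063.
In the Julian calendar that day is 2063-03-28.

2063-03-28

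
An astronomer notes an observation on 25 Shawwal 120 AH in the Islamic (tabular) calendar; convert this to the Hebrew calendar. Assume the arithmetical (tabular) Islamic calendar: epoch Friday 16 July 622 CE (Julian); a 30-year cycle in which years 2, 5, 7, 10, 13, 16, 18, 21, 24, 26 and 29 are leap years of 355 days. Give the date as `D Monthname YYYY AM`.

26 Tishrei 4499 AM

Julian Day Number of the source date = 1990900.
Converting JDN 1990900 to the Hebrew calendar gives 26 Tishrei 4499 AM.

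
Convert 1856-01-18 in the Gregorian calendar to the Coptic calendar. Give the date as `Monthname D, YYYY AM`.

Tobi 10, 1572 AM

Julian Day Number of the source date = 2398967.
Converting JDN 2398967 to the Coptic calendar gives 10 Tobi 1572 AM.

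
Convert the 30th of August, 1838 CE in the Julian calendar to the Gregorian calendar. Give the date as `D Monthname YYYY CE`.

11 September 1838 CE

For dates in this range the Gregorian date is 12 days ahead of the Julian.
30 August 1838 Julian + 12 days → 11 September 1838 Gregorian.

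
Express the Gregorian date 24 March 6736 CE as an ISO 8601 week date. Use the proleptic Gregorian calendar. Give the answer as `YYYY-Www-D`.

6736-W13-2

The weekday is Tuesday (ISO weekday 2).
That Tuesday belongs to ISO week 13 of ISO year 6736.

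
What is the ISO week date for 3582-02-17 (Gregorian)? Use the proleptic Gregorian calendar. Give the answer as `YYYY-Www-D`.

3582-W07-3

The weekday is Wednesday (ISO weekday 3).
That Wednesday belongs to ISO week 7 of ISO year 3582.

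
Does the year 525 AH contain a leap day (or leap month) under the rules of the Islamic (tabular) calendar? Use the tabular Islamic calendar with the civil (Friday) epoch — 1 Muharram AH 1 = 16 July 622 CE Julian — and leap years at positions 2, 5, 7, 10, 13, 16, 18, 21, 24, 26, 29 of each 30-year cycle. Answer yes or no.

no

Year 525 AH is year 15 of its 30-year cycle; leap positions are 2, 5, 7, 10, 13, 16, 18, 21, 24, 26, 29, so it is a common year (354 days).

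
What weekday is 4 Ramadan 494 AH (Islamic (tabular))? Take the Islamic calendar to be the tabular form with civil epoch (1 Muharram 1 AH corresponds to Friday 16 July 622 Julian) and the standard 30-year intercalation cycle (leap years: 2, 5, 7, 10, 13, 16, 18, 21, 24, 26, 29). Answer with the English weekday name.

Wednesday

Equivalently 10 July 1101 Gregorian, JDN 2123382.
Since JDN mod 7 = 2 (0 = Monday), the day is Wednesday.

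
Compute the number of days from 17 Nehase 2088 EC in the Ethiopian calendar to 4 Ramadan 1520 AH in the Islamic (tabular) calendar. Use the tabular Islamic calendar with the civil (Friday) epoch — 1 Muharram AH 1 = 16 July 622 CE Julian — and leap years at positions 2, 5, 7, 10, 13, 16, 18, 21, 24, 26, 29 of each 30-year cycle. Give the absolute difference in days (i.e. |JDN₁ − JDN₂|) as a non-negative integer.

First date → JDN 2486844; second date → JDN 2486962.
The interval is |2486844 − 2486962| = 118 days.

118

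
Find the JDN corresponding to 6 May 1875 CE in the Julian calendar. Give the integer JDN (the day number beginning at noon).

Equivalently 18 May 1875 (Gregorian).
JDN 2451545 is 1 January 2000 CE (Gregorian); the target day is −45518 days from there, so JDN = 2406027.

2406027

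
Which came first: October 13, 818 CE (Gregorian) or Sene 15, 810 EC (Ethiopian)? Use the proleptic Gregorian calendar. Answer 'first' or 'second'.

First date → JDN 2020114; second date → JDN 2019992.
JDN 2019992 < JDN 2020114, so the second date is earlier.

second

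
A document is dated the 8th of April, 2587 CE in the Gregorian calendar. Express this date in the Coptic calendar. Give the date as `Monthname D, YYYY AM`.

Julian Day Number of the source date = 2666040.
Converting JDN 2666040 to the Coptic calendar gives 26 Paremhat 2303 AM.

Paremhat 26, 2303 AM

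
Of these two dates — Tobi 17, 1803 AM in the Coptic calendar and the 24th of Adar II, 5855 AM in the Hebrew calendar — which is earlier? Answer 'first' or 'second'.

first

First date → JDN 2483346; second date → JDN 2486332.
JDN 2483346 < JDN 2486332, so the first date is earlier.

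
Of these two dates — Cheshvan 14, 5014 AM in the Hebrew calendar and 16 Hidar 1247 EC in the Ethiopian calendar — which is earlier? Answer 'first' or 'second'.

first

The two dates have Julian Day Numbers 2178997 and 2179397 respectively.
Since 2178997 < 2179397, the first date comes first.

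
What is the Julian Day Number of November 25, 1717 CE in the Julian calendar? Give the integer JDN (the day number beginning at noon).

Equivalently 6 December 1717 (Gregorian).
JDN 2451545 is 1 January 2000 CE (Gregorian); the target day is −103024 days from there, so JDN = 2348521.

2348521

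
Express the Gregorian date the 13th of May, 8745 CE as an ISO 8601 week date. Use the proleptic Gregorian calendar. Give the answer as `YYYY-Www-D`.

The weekday is Sunday (ISO weekday 7).
That Sunday belongs to ISO week 19 of ISO year 8745.

8745-W19-7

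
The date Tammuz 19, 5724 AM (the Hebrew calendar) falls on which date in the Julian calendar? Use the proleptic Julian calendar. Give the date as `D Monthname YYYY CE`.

16 June 1964 CE

Both dates share Julian Day Number 2438576; in the Julian calendar that is 16 June 1964 CE.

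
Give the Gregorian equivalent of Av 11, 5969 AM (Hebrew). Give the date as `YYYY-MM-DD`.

Both dates share Julian Day Number 2528104; in the Gregorian calendar that is 12 August 2209 CE.

2209-08-12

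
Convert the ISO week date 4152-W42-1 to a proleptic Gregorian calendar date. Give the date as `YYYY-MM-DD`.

ISO week 1 of 4152 is the week containing the first Thursday of 4152.
Week 42, day 1 (Monday) lands on 4152-10-16.

4152-10-16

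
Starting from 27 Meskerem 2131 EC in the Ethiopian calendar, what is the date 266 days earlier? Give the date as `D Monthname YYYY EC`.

JDN of 27 Meskerem 2131 EC = 2502229.
2502229 − 266 = 2501963.
JDN 2501963 in the Ethiopian calendar is 6 Tir 2130 EC.

6 Tir 2130 EC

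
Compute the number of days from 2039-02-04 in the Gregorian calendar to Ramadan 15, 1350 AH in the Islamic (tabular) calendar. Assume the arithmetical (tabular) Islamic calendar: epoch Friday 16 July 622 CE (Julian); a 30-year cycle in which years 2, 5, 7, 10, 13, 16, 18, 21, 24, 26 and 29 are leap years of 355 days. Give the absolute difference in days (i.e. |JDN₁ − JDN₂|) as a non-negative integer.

39093

First date → JDN 2465824; second date → JDN 2426731.
The interval is |2465824 − 2426731| = 39093 days.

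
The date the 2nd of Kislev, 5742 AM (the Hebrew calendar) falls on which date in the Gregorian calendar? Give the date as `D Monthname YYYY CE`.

28 November 1981 CE

Both dates share Julian Day Number 2444937; in the Gregorian calendar that is 28 November 1981 CE.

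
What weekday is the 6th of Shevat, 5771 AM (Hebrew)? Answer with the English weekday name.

Tuesday

This is JDN 2455573 (11 January 2011 Gregorian).
JDN 2455573 mod 7 = 1, and JDN 0 was a Monday, so this is a Tuesday.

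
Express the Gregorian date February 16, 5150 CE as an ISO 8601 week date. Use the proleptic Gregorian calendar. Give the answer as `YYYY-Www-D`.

The weekday is Thursday (ISO weekday 4).
That Thursday belongs to ISO week 7 of ISO year 5150.

5150-W07-4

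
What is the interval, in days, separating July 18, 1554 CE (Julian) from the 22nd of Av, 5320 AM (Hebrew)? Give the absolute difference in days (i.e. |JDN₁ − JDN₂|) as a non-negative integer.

2219

First date → JDN 2288855; second date → JDN 2291074.
The interval is |2288855 − 2291074| = 2219 days.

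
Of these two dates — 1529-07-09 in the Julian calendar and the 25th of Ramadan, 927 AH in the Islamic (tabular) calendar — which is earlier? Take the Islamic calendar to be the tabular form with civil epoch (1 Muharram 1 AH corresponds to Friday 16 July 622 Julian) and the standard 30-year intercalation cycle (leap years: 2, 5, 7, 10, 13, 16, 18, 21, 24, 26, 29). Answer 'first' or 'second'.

Converting both to JDN: 2279715 vs 2276844; the smaller is the second.

second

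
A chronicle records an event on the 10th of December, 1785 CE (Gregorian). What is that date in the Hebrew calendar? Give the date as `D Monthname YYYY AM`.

9 Tevet 5546 AM

Julian Day Number of the source date = 2373362.
Converting JDN 2373362 to the Hebrew calendar gives 9 Tevet 5546 AM.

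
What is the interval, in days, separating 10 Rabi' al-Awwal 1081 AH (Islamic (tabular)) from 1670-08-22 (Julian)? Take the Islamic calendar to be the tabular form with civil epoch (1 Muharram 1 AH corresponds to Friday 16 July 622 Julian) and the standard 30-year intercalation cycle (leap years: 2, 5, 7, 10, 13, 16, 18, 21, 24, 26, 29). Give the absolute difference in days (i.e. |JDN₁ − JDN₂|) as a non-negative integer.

35

First date → JDN 2331224; second date → JDN 2331259.
The interval is |2331224 − 2331259| = 35 days.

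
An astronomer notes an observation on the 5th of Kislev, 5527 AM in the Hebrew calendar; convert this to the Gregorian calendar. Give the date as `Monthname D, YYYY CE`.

Both dates share Julian Day Number 2366389; in the Gregorian calendar that is 7 November 1766 CE.

November 7, 1766 CE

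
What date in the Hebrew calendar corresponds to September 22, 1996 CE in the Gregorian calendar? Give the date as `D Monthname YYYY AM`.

9 Tishrei 5757 AM

Both dates share Julian Day Number 2450349; in the Hebrew calendar that is 9 Tishrei 5757 AM.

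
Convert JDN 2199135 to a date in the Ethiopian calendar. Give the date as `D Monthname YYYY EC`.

The proleptic Gregorian equivalent of JDN 2199135 is 4 December 1308.
In the Ethiopian calendar that day is 30 Hidar 1301 EC.

30 Hidar 1301 EC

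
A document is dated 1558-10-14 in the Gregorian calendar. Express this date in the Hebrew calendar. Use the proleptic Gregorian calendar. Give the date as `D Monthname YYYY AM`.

22 Tishrei 5319 AM

Julian Day Number of the source date = 2290394.
Converting JDN 2290394 to the Hebrew calendar gives 22 Tishrei 5319 AM.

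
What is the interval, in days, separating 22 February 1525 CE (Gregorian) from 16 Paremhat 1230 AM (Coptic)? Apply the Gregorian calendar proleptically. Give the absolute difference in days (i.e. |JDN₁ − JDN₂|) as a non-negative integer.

JDN of the first date = 2278107.
JDN of the second date = 2274117.
|2274117 − 2278107| = 3990.

3990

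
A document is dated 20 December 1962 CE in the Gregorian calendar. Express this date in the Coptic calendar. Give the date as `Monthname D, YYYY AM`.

Both dates share Julian Day Number 2438019; in the Coptic calendar that is 11 Koiak 1679 AM.

Koiak 11, 1679 AM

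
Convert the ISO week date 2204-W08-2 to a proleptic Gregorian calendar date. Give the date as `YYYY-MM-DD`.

ISO week 1 of 2204 is the week containing the first Thursday of 2204.
Week 8, day 2 (Tuesday) lands on 2204-02-21.

2204-02-21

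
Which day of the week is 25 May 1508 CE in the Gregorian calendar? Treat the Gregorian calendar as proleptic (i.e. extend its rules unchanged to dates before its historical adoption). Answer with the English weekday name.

Since JDN mod 7 = 0 (0 = Monday), the day is Monday.

Monday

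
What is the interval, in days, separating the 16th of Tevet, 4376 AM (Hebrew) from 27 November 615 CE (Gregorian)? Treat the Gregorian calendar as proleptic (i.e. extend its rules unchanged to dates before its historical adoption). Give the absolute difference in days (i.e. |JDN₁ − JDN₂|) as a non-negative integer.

First date → JDN 1946033; second date → JDN 1946014.
The interval is |1946033 − 1946014| = 19 days.

19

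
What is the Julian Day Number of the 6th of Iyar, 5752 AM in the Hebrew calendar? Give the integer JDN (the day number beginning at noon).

In the Gregorian calendar the same day is 9 May 1992.
JDN 2451545 is 1 January 2000 CE (Gregorian); the target day is −2793 days from there, so JDN = 2448752.

2448752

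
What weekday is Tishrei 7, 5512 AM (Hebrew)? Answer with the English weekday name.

In the Gregorian calendar this is 26 September 1751 (JDN 2360868).
2360868 ≡ 6 (mod 7); counting from Monday = 0 gives Sunday.

Sunday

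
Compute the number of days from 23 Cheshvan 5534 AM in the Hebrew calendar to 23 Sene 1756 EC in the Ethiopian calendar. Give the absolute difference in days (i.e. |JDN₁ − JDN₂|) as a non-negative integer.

3421

First date → JDN 2368948; second date → JDN 2365527.
The interval is |2368948 − 2365527| = 3421 days.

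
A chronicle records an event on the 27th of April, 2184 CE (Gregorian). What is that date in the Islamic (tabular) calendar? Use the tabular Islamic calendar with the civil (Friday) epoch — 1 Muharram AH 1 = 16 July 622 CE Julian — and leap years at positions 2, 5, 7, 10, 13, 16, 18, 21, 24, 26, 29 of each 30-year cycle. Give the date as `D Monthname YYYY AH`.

16 Ramadan 1610 AH

Julian Day Number of the source date = 2518867.
Converting JDN 2518867 to the tabular Islamic calendar gives 16 Ramadan 1610 AH.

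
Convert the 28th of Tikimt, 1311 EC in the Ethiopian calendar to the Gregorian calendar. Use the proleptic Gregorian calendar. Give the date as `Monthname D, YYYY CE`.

Both dates share Julian Day Number 2202755; in the Gregorian calendar that is 2 November 1318 CE.

November 2, 1318 CE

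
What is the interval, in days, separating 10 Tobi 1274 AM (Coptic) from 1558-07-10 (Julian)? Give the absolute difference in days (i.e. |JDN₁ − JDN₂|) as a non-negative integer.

First date → JDN 2290122; second date → JDN 2290308.
The interval is |2290122 − 2290308| = 186 days.

186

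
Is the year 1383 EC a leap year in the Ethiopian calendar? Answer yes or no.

1383 mod 4 = 3; in the Ethiopian calendar a year is leap when year mod 4 = 3, so it is a leap year.

yes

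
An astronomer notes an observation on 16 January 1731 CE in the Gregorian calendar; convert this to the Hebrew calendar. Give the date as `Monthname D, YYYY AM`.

Shevat 9, 5491 AM

Julian Day Number of the source date = 2353310.
Converting JDN 2353310 to the Hebrew calendar gives 9 Shevat 5491 AM.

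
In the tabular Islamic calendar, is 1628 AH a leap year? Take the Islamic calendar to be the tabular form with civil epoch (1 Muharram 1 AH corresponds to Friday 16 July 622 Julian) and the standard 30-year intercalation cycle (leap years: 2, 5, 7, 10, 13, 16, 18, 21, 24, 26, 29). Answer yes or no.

no

Year 1628 AH is year 8 of its 30-year cycle; leap positions are 2, 5, 7, 10, 13, 16, 18, 21, 24, 26, 29, so it is a common year (354 days).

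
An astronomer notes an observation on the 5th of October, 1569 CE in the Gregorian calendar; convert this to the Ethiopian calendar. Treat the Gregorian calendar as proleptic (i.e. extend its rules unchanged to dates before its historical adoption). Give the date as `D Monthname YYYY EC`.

Both dates share Julian Day Number 2294403; in the Ethiopian calendar that is 28 Meskerem 1562 EC.

28 Meskerem 1562 EC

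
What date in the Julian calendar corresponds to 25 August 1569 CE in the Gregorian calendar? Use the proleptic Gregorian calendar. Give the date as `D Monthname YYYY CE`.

The Julian–Gregorian offset here is 10 days (Julian trailing).
25 August 1569 Gregorian − 10 days → 15 August 1569 Julian.

15 August 1569 CE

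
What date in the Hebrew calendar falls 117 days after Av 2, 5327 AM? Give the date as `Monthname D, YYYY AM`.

JDN of Av 2, 5327 AM = 2293593.
2293593 + 117 = 2293710.
JDN 2293710 in the Hebrew calendar is Cheshvan 30, 5328 AM.

Cheshvan 30, 5328 AM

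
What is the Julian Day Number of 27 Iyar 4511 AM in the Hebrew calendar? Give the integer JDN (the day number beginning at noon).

Equivalently 31 May 751 (proleptic Gregorian).
JDN 2400001 is 17 November 1858 CE (Gregorian), MJD 0; the target day is −404494 days from there, so JDN = 1995507.

1995507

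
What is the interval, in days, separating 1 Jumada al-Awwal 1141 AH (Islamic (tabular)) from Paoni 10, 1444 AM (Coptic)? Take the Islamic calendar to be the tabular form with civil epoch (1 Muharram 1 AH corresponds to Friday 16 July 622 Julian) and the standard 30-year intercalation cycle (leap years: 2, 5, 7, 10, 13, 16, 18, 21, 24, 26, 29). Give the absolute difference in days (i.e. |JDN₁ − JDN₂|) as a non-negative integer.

171

First date → JDN 2352536; second date → JDN 2352365.
The interval is |2352536 − 2352365| = 171 days.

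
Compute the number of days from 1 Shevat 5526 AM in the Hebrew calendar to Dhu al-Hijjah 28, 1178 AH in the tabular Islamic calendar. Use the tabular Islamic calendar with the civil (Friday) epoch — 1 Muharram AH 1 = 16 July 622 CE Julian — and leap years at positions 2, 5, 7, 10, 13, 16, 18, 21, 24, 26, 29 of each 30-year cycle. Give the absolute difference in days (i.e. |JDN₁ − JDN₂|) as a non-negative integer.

207

JDN of the first date = 2366089.
JDN of the second date = 2365882.
|2365882 − 2366089| = 207.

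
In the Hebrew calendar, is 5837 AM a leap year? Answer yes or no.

Hebrew year 5837 is year 4 of its 19-year Metonic cycle; leap years are at positions 3, 6, 8, 11, 14, 17, 19, so it is a common year (12 months).

no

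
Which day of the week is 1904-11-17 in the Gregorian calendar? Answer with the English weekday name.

2416802 ≡ 3 (mod 7); counting from Monday = 0 gives Thursday.

Thursday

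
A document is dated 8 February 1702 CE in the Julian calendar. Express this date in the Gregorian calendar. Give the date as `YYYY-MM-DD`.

For dates in this range the Gregorian date is 11 days ahead of the Julian.
8 February 1702 Julian + 11 days → 19 February 1702 Gregorian.

1702-02-19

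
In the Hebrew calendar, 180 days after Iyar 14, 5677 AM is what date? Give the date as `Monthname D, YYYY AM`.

The starting date is JDN 2421355; 2421355 + 180 = 2421535.
JDN 2421535 corresponds to Cheshvan 17, 5678 AM.

Cheshvan 17, 5678 AM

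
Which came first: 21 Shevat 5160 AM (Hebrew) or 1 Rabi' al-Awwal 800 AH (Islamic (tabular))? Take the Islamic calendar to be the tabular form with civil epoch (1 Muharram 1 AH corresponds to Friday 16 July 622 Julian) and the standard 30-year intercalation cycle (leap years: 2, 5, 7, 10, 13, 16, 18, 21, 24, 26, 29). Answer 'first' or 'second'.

second

Converting both to JDN: 2232425 vs 2231638; the smaller is the second.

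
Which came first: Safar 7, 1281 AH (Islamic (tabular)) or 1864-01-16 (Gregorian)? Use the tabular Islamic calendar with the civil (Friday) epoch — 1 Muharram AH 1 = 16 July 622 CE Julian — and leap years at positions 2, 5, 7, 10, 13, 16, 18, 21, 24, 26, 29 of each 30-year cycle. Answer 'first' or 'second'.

second

First date → JDN 2402065; second date → JDN 2401887.
JDN 2401887 < JDN 2402065, so the second date is earlier.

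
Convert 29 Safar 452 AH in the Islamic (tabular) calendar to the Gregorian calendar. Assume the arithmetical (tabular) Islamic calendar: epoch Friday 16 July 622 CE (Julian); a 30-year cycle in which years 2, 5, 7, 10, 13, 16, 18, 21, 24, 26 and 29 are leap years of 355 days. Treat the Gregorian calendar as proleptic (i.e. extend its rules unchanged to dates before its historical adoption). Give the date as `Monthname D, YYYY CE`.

April 10, 1060 CE

Both dates share Julian Day Number 2108317; in the Gregorian calendar that is 10 April 1060 CE.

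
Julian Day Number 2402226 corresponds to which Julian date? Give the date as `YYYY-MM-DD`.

The Gregorian equivalent of JDN 2402226 is 20 December 1864.
In the Julian calendar that day is 1864-12-08.

1864-12-08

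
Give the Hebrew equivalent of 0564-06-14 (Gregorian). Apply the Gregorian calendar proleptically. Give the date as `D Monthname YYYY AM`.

17 Sivan 4324 AM

Both dates share Julian Day Number 1927222; in the Hebrew calendar that is 17 Sivan 4324 AM.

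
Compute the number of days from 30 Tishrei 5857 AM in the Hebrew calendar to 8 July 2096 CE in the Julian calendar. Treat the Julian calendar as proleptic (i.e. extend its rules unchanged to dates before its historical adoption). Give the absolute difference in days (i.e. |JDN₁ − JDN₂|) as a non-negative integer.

JDN of the first date = 2486898.
JDN of the second date = 2486811.
|2486811 − 2486898| = 87.

87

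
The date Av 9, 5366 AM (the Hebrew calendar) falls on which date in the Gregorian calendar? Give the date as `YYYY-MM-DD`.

Julian Day Number of the source date = 2307863.
Converting JDN 2307863 to the Gregorian calendar gives 12 August 1606 CE.

1606-08-12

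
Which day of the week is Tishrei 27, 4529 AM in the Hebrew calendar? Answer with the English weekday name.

This is JDN 2001856 (17 October 768 Gregorian).
Since JDN mod 7 = 3 (0 = Monday), the day is Thursday.

Thursday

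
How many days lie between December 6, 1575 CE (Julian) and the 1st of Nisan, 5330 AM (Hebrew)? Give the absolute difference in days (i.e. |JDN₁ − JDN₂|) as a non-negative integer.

First date → JDN 2296666; second date → JDN 2294566.
The interval is |2296666 − 2294566| = 2100 days.

2100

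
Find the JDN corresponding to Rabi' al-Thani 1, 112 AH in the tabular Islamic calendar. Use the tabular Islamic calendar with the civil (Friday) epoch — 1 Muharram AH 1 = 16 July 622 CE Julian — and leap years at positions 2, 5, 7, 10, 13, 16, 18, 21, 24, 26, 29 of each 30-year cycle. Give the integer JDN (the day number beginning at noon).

In the proleptic Gregorian calendar the same day is 27 June 730.
JDN 2451545 is 1 January 2000 CE (Gregorian); the target day is −463681 days from there, so JDN = 1987864.

1987864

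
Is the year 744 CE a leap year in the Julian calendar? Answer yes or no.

yes

744 mod 4 = 0, so it is a leap year in the Julian calendar.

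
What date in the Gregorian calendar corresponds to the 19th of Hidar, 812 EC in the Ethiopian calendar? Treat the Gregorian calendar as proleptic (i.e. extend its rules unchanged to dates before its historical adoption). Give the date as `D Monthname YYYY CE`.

Both dates share Julian Day Number 2020517; in the Gregorian calendar that is 20 November 819 CE.

20 November 819 CE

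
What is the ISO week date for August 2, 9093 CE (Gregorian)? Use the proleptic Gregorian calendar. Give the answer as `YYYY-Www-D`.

The weekday is Wednesday (ISO weekday 3).
That Wednesday belongs to ISO week 31 of ISO year 9093.

9093-W31-3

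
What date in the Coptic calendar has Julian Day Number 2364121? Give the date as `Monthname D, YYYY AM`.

Mesori 18, 1476 AM

The Gregorian equivalent of JDN 2364121 is 22 August 1760.
In the Coptic calendar that day is Mesori 18, 1476 AM.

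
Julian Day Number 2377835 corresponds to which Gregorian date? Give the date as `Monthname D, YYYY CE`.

JDN 2451545 is 1 Jan 2000; 2377835 is −73710 days from there.

March 10, 1798 CE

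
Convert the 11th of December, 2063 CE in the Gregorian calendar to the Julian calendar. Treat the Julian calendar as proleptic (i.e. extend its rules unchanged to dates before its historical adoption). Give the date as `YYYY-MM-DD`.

2063-11-28

The Julian–Gregorian offset here is 13 days (Julian trailing).
11 December 2063 Gregorian − 13 days → 28 November 2063 Julian.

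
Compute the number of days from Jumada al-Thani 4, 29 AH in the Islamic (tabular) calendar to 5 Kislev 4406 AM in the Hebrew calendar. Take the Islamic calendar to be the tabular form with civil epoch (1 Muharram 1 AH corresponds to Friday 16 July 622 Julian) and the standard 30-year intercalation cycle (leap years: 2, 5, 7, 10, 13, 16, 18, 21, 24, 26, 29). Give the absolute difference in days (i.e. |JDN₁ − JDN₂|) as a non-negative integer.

1565

JDN of the first date = 1958513.
JDN of the second date = 1956948.
|1956948 − 1958513| = 1565.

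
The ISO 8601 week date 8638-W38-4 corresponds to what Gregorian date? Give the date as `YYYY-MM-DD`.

8638-09-20

ISO week 1 of 8638 is the week containing the first Thursday of 8638.
Week 38, day 4 (Thursday) lands on 8638-09-20.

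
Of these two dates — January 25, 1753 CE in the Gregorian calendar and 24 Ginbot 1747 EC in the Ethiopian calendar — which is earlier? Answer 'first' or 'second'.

Converting both to JDN: 2361355 vs 2362210; the smaller is the first.

first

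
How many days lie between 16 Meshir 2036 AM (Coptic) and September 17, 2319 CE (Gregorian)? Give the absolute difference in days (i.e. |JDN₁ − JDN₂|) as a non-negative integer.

163

JDN of the first date = 2568479.
JDN of the second date = 2568316.
|2568316 − 2568479| = 163.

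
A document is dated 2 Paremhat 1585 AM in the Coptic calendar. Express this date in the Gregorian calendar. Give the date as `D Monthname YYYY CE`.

10 March 1869 CE

Both dates share Julian Day Number 2403767; in the Gregorian calendar that is 10 March 1869 CE.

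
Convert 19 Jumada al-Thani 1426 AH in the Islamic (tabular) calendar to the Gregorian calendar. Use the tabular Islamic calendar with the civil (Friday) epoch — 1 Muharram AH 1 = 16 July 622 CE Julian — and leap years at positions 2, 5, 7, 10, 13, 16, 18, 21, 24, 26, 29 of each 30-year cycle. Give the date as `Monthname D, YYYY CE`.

Julian Day Number of the source date = 2453578.
Converting JDN 2453578 to the Gregorian calendar gives 26 July 2005 CE.

July 26, 2005 CE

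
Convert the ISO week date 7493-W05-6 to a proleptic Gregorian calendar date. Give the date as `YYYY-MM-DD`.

7493-02-04

ISO week 1 of 7493 is the week containing the first Thursday of 7493.
Week 5, day 6 (Saturday) lands on 7493-02-04.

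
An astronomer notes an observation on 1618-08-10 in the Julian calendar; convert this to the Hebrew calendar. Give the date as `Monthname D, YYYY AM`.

The source date corresponds to 20 August 1618 in the Gregorian calendar (JDN 2312254).
That day falls on 29 Av 5378 AM in the Hebrew calendar.

Av 29, 5378 AM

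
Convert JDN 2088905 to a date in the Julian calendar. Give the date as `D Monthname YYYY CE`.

The proleptic Gregorian equivalent of JDN 2088905 is 16 February 1007.
In the Julian calendar that day is 10 February 1007 CE.

10 February 1007 CE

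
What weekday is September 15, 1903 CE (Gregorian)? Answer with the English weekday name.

Tuesday

2416373 ≡ 1 (mod 7); counting from Monday = 0 gives Tuesday.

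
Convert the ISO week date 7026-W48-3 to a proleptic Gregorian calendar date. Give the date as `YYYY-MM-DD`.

ISO week 1 of 7026 is the week containing the first Thursday of 7026.
Week 48, day 3 (Wednesday) lands on 7026-11-29.

7026-11-29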